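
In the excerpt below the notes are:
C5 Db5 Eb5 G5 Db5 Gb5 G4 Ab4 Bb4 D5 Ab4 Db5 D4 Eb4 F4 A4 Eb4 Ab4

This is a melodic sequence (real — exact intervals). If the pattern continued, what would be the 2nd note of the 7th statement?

G2

With 6-note cells, note 2 of each statement runs Db5, Ab4, Eb4.
Each moves down a 4th. Continuing: Bb3 → F3 → C3 → G2.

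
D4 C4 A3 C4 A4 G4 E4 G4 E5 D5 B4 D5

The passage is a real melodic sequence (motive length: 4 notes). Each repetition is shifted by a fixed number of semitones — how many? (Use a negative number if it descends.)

Unit = 4 notes; the statements start on D4, A4, E5, moving up a 5th each time.
D4 to A4 spans +7 semitones.

7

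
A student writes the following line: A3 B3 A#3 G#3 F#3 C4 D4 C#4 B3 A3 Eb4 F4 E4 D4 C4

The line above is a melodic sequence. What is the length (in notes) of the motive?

5

Try groups of 5 (3 cells in 15 notes):
A3 B3 A#3 G#3 F#3 | C4 D4 C#4 B3 A3 | Eb4 F4 E4 D4 C4
Every group is a transposition up a 3rd of the one before; no shorter unit works.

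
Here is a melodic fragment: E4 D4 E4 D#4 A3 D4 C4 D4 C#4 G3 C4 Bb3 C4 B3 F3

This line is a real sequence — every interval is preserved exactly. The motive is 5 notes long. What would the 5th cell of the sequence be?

Unit = 5 notes; the statements start on E4, D4, C4, moving down a 2nd each time.
Continuing the starts: Bb3 → Ab3.
So cell 5 is Ab3 Gb3 Ab3 G3 Db3.

Ab3 Gb3 Ab3 G3 Db3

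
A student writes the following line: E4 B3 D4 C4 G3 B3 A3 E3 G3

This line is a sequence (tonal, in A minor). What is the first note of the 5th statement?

Taking 3-note groups, the heads are E4, C4, A3: the pattern moves down a 3rd.
Continuing: F3 → D3. Statement 5 starts on D3.

D3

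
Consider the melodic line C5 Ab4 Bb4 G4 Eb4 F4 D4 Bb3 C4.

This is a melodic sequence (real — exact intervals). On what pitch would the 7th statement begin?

F#2

Unit = 3 notes; the statements start on C5, G4, D4, moving down a 4th each time.
Extending the heads down a 4th: A3 → E3 → B2 → F#2.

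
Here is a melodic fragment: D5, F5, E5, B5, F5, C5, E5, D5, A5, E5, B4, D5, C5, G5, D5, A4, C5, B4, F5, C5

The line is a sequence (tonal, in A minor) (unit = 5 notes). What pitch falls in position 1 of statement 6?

F4

With 5-note cells, note 1 of each statement runs D5, C5, B4, A4.
Each moves down a 2nd. Continuing: G4 → F4.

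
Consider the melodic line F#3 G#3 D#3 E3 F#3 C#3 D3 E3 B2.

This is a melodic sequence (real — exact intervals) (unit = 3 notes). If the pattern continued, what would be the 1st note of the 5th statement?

Bb2

Grouping in 3s, the 1st note of each cell is F#3, E3, D3.
Extending down a 2nd: C3 → Bb2.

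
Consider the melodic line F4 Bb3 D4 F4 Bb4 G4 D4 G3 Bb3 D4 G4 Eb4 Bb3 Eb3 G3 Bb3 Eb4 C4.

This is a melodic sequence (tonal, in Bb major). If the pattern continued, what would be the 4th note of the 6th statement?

C3

Grouping in 6s, the 4th note of each cell is F4, D4, Bb3.
Each moves down a 3rd. Continuing: G3 → Eb3 → C3.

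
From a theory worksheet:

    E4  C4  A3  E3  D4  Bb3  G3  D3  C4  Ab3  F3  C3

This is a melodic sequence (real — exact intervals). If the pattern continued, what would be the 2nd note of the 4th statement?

Gb3

Grouping in 4s, the 2nd note of each cell is C4, Bb3, Ab3.
From Ab3, down a 2nd gives Gb3.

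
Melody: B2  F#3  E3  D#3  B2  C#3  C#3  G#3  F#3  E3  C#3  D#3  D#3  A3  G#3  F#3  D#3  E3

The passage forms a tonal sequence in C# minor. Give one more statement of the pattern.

Unit = 6 notes; the statements start on B2, C#3, D#3, moving up a 2nd each time.
Statement 4 starts on E3 and keeps the same diatonic contour: E3 B3 A3 G#3 E3 F#3.

E3 B3 A3 G#3 E3 F#3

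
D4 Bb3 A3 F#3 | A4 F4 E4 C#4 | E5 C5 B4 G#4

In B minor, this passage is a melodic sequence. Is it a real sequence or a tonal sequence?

Each cell has the same semitone pattern (-4, -1, -3) — intervals are preserved exactly.
And Bb3 lies outside B minor, so the sequence is real rather than tonal.

real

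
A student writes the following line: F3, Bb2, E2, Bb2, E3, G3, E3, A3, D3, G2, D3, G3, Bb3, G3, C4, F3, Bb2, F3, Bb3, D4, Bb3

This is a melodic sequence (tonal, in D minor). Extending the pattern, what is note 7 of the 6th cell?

A4

Grouping in 7s, the 7th note of each cell is E3, G3, Bb3.
Extending up a 3rd: D4 → F4 → A4.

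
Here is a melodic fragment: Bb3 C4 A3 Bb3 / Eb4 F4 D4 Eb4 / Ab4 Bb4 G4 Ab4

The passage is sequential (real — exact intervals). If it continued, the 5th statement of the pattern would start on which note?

The 4-note cells begin on Bb3, Eb4, Ab4 — each up a 4th from the last.
Continuing: Db5 → Gb5. Statement 5 starts on Gb5.

Gb5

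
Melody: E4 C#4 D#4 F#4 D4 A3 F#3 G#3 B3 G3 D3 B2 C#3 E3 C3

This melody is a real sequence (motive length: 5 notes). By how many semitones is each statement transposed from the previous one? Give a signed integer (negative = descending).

With a 5-note motive the entries are E4, A3, D3, each down a 5th from the previous.
E4→A3 is 57 − 64 = -7 semitones.

-7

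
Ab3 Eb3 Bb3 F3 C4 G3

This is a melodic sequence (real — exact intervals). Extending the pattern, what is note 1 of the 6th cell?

F#4

Grouping in 2s, the 1st note of each cell is Ab3, Bb3, C4.
Carrying that up a 2nd forward: D4 → E4 → F#4.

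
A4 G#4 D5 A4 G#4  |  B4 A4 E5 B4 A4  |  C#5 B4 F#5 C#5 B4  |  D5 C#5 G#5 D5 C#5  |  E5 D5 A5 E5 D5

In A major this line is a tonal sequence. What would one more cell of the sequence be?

F#5 E5 B5 F#5 E5

Taking 5-note groups, the heads are A4, B4, C#5, D5, E5: the pattern moves up a 2nd.
So cell 6 is F#5 E5 B5 F#5 E5.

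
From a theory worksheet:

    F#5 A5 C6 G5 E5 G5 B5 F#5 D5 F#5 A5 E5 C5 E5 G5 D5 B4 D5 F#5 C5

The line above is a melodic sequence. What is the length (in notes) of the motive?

4

There are 20 notes; a 4-note unit gives 5 cells:
F#5 A5 C6 G5 | E5 G5 B5 F#5 | D5 F#5 A5 E5 | C5 E5 G5 D5 | B4 D5 F#5 C5
Every group is a transposition down a 2nd of the one before; no shorter unit works.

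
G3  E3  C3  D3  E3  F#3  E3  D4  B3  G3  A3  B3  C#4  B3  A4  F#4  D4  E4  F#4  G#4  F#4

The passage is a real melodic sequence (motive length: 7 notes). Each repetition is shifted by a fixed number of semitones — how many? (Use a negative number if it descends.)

Taking 7-note groups, the heads are G3, D4, A4: the pattern moves up a 5th.
Counting half-steps from G3 to D4: 7.

7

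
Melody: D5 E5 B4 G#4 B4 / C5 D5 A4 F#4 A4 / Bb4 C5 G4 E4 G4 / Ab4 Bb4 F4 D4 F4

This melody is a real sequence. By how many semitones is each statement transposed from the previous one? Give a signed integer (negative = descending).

-2

With a 5-note motive the entries are D5, C5, Bb4, Ab4, each down a 2nd from the previous.
D5→C5 is 72 − 74 = -2 semitones.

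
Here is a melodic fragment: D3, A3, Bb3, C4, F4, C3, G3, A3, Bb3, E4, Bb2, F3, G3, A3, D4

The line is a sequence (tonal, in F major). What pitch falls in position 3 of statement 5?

E3

The unit is 5 notes. Position-3 pitches of the 3 shown cells: Bb3, A3, G3.
Extending down a 2nd: F3 → E3.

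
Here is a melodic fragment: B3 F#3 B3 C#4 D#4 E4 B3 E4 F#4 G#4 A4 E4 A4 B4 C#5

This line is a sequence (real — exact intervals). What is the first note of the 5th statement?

G5

With a 5-note motive the entries are B3, E4, A4, each up a 4th from the previous.
Extending the heads up a 4th: D5 → G5.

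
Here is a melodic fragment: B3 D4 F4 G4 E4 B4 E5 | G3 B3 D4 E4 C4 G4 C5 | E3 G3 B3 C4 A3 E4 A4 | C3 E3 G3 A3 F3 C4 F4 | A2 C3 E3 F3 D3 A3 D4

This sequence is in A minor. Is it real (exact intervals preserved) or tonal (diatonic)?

Every note is diatonic to A minor.
Cell 1 has +3 semitones from note 1 to 2, but cell 2 has +4 — the interval quality changes while the contour stays the same, which is the hallmark of a tonal sequence.

tonal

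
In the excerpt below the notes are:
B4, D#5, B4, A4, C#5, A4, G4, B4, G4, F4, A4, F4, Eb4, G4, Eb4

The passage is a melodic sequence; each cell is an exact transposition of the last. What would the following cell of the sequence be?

Taking 3-note groups, the heads are B4, A4, G4, F4, Eb4: the pattern moves down a 2nd.
So cell 6 is Db4 F4 Db4.

Db4 F4 Db4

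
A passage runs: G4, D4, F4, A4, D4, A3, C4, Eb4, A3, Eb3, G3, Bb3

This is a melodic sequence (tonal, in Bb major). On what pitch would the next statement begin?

The 4-note cells begin on G4, D4, A3 — each down a 4th from the last.
The next head, down a 4th from A3, is Eb3.

Eb3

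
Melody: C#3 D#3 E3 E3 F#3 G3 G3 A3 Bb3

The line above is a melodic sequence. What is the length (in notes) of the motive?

3

There are 9 notes; a 3-note unit gives 3 cells:
C#3 D#3 E3 | E3 F#3 G3 | G3 A3 Bb3
Each cell is the previous one up a 3rd — so the unit is 3 notes.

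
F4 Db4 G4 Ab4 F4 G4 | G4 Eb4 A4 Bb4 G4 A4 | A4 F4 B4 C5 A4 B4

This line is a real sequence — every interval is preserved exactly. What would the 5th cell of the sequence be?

C#5 A4 D#5 E5 C#5 D#5

Unit = 6 notes; the statements start on F4, G4, A4, moving up a 2nd each time.
Extending up a 2nd: B4 → C#5.
So cell 5 is C#5 A4 D#5 E5 C#5 D#5.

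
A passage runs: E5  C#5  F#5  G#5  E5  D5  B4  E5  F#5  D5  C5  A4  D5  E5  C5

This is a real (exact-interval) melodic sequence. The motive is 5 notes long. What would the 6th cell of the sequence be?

Gb4 Eb4 Ab4 Bb4 Gb4

With a 5-note motive the entries are E5, D5, C5, each down a 2nd from the previous.
Carrying on: Bb4 → Ab4 → Gb4.
So cell 6 is Gb4 Eb4 Ab4 Bb4 Gb4.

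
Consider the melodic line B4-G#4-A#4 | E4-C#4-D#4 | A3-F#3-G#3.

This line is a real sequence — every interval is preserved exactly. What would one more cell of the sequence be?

Unit = 3 notes; the statements start on B4, E4, A3, moving down a 5th each time.
Statement 4 starts on D3 and keeps the same exact contour: D3 B2 C#3.

D3 B2 C#3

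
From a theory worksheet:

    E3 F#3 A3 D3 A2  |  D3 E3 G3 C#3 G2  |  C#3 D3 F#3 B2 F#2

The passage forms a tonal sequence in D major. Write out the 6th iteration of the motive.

Taking 5-note groups, the heads are E3, D3, C#3: the pattern moves down a 2nd.
Continuing the starts: B2 → A2 → G2.
So cell 6 is G2 A2 C#3 F#2 C#2.

G2 A2 C#3 F#2 C#2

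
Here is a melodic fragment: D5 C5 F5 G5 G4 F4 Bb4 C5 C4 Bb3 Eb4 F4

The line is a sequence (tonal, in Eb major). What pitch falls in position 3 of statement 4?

The unit is 4 notes. Position-3 pitches of the 3 shown cells: F5, Bb4, Eb4.
One more down a 5th gives Ab3.

Ab3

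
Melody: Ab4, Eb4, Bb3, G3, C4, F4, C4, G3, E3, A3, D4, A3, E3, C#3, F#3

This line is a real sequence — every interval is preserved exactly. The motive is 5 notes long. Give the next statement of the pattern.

B3 F#3 C#3 A#2 D#3

Taking 5-note groups, the heads are Ab4, F4, D4: the pattern moves down a 3rd.
From B3 the exact shape gives B3 F#3 C#3 A#2 D#3.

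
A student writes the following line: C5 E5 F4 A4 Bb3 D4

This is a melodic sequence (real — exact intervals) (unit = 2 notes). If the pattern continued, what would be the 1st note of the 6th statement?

With 2-note cells, note 1 of each statement runs C5, F4, Bb3.
Carrying that down a 5th forward: Eb3 → Ab2 → Db2.

Db2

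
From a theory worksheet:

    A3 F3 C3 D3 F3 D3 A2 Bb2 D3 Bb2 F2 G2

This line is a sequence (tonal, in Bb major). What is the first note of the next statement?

The 4-note cells begin on A3, F3, D3 — each down a 3rd from the last.
One more step down a 3rd gives Bb2.

Bb2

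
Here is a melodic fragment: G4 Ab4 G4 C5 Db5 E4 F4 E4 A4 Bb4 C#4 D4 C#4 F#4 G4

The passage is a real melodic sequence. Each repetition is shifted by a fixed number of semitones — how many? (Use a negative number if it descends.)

-3

With a 5-note motive the entries are G4, E4, C#4, each down a 3rd from the previous.
G4 to E4 spans -3 semitones.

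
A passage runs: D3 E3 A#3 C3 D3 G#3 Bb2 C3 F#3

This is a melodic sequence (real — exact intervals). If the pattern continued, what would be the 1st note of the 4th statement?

Ab2

Grouping in 3s, the 1st note of each cell is D3, C3, Bb2.
Each moves down a 2nd; the next is Ab2.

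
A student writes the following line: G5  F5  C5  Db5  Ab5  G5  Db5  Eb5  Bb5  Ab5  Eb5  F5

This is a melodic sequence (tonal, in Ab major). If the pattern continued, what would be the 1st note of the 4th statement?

The unit is 4 notes. Position-1 pitches of the 3 shown cells: G5, Ab5, Bb5.
From Bb5, up a 2nd gives C6.

C6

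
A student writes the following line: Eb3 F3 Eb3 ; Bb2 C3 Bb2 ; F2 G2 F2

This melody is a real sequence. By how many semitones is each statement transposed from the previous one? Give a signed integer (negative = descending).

-5

With a 3-note motive the entries are Eb3, Bb2, F2, each down a 4th from the previous.
Eb3 to Bb2 spans -5 semitones.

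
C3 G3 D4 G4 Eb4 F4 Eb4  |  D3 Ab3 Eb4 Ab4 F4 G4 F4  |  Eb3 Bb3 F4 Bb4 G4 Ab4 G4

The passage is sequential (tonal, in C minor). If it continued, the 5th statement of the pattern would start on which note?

G3

With a 7-note motive the entries are C3, D3, Eb3, each up a 2nd from the previous.
Extending the heads up a 2nd: F3 → G3.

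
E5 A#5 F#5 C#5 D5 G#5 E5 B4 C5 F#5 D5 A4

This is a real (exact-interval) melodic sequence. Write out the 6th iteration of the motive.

With a 4-note motive the entries are E5, D5, C5, each down a 2nd from the previous.
Extending down a 2nd: Bb4 → Ab4 → Gb4.
From Gb4 the exact shape gives Gb4 C5 Ab4 Eb4.

Gb4 C5 Ab4 Eb4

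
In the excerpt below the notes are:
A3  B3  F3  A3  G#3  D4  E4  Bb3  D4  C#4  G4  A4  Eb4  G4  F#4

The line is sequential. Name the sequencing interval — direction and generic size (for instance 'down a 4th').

Taking 5-note groups, the heads are A3, D4, G4: the pattern moves up a 4th.
A3 to D4 is up a 4th.

up a 4th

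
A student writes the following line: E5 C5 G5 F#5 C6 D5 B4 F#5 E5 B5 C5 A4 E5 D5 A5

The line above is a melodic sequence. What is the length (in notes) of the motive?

5

There are 15 notes; a 5-note unit gives 3 cells:
E5 C5 G5 F#5 C6 | D5 B4 F#5 E5 B5 | C5 A4 E5 D5 A5
Each cell is the previous one down a 2nd — so the unit is 5 notes.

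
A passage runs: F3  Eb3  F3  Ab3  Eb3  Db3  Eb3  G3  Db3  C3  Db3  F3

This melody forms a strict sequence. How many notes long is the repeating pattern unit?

4

Try groups of 4 (3 cells in 12 notes):
F3 Eb3 F3 Ab3 | Eb3 Db3 Eb3 G3 | Db3 C3 Db3 F3
Each cell is the previous one down a 2nd — so the unit is 4 notes.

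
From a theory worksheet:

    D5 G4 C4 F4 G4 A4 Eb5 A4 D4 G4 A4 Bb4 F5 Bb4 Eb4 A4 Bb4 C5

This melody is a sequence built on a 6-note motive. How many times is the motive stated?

18 notes in groups of 6 gives 18/6 = 3 statements.
Starts: D5, Eb5, F5 — each up a 2nd.

3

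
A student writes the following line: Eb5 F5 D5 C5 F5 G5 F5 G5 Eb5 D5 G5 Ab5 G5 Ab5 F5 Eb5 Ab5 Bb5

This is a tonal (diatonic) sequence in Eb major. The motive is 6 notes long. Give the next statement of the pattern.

Ab5 Bb5 G5 F5 Bb5 C6

Unit = 6 notes; the statements start on Eb5, F5, G5, moving up a 2nd each time.
Statement 4 starts on Ab5 and keeps the same diatonic contour: Ab5 Bb5 G5 F5 Bb5 C6.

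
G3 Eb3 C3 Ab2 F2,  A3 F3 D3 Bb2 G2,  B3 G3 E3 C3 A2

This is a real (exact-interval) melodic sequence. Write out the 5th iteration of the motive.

D#4 B3 G#3 E3 C#3

Unit = 5 notes; the statements start on G3, A3, B3, moving up a 2nd each time.
Carrying on: C#4 → D#4.
Statement 5 starts on D#4 and keeps the same exact contour: D#4 B3 G#3 E3 C#3.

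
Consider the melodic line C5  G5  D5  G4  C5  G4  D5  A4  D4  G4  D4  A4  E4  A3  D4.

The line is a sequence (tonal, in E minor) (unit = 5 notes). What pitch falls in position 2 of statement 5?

B3

With 5-note cells, note 2 of each statement runs G5, D5, A4.
Carrying that down a 4th forward: E4 → B3.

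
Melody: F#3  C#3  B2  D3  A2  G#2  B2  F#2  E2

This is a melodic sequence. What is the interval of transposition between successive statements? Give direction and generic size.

down a 3rd

The 3-note cells begin on F#3, D3, B2 — each down a 3rd from the last.
F#3 to D3 is down a 3rd.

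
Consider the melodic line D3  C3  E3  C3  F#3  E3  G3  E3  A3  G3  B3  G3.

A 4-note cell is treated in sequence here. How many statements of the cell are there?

3

12 notes in groups of 4 gives 12/4 = 3 statements.
Starts: D3, F#3, A3 — each up a 3rd.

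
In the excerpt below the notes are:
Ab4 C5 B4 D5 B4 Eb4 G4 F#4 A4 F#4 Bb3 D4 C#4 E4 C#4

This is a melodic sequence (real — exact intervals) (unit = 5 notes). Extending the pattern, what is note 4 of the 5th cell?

The unit is 5 notes. Position-4 pitches of the 3 shown cells: D5, A4, E4.
Extending down a 4th: B3 → F#3.

F#3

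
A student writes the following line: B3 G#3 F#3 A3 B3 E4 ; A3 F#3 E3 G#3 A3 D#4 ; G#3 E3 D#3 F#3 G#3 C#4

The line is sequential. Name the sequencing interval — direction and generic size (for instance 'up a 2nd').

down a 2nd

Unit = 6 notes; the statements start on B3, A3, G#3, moving down a 2nd each time.
From B3 to A3: down a 2nd.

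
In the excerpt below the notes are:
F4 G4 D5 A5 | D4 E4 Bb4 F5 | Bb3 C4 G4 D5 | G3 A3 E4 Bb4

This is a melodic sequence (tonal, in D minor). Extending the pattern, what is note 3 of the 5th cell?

C4

Grouping in 4s, the 3rd note of each cell is D5, Bb4, G4, E4.
Each moves down a 3rd; the next is C4.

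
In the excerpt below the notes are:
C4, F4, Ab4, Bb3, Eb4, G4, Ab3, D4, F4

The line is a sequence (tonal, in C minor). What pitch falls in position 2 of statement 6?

Grouping in 3s, the 2nd note of each cell is F4, Eb4, D4.
Carrying that down a 2nd forward: C4 → Bb3 → Ab3.

Ab3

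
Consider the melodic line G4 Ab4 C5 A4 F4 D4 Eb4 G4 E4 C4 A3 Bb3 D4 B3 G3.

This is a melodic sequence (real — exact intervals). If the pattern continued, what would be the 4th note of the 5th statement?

With 5-note cells, note 4 of each statement runs A4, E4, B3.
Carrying that down a 4th forward: F#3 → C#3.

C#3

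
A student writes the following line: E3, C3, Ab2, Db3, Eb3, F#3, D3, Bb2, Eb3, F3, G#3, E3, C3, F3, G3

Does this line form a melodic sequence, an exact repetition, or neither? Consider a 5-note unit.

sequence

Each 5-note cell is the previous one transposed up a 2nd.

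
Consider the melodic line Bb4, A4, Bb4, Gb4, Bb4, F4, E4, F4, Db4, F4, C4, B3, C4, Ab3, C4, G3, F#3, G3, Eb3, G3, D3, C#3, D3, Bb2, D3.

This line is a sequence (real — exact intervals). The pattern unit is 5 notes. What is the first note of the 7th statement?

E2

Taking 5-note groups, the heads are Bb4, F4, C4, G3, D3: the pattern moves down a 4th.
Extending the heads down a 4th: A2 → E2.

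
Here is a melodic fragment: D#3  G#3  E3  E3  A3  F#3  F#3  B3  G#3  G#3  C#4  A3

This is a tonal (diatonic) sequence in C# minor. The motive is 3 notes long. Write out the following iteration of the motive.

With a 3-note motive the entries are D#3, E3, F#3, G#3, each up a 2nd from the previous.
So cell 5 is A3 D#4 B3.

A3 D#4 B3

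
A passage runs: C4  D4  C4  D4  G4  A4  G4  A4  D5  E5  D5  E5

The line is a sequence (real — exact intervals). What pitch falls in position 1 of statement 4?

A5

The unit is 4 notes. Position-1 pitches of the 3 shown cells: C4, G4, D5.
One more up a 5th gives A5.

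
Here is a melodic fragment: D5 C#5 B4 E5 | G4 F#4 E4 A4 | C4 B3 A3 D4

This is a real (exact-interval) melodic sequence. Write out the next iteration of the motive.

Unit = 4 notes; the statements start on D5, G4, C4, moving down a 5th each time.
Statement 4 starts on F3 and keeps the same exact contour: F3 E3 D3 G3.

F3 E3 D3 G3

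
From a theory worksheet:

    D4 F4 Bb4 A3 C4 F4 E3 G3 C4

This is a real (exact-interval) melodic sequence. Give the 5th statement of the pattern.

Taking 3-note groups, the heads are D4, A3, E3: the pattern moves down a 4th.
Carrying on: B2 → F#2.
Statement 5 starts on F#2 and keeps the same exact contour: F#2 A2 D3.

F#2 A2 D3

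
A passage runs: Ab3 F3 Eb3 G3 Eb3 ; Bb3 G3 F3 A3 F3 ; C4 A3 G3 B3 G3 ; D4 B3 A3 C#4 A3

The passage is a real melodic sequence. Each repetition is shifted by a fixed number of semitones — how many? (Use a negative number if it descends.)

2

Unit = 5 notes; the statements start on Ab3, Bb3, C4, D4, moving up a 2nd each time.
Ab3→Bb3 is 58 − 56 = 2 semitones.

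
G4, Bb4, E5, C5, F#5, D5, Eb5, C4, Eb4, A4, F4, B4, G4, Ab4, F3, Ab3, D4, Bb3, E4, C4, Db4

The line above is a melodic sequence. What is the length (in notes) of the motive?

7

There are 21 notes; a 7-note unit gives 3 cells:
G4 Bb4 E5 C5 F#5 D5 Eb5 | C4 Eb4 A4 F4 B4 G4 Ab4 | F3 Ab3 D4 Bb3 E4 C4 Db4
Every group is a transposition down a 5th of the one before; no shorter unit works.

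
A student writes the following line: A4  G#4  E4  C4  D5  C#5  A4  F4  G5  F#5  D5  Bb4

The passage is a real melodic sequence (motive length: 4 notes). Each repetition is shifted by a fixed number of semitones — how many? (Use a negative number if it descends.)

With a 4-note motive the entries are A4, D5, G5, each up a 4th from the previous.
A4→D5 is 74 − 69 = 5 semitones.

5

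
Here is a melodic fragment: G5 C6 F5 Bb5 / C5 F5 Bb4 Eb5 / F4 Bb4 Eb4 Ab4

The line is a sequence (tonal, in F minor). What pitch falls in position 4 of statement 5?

G3

With 4-note cells, note 4 of each statement runs Bb5, Eb5, Ab4.
Carrying that down a 5th forward: Db4 → G3.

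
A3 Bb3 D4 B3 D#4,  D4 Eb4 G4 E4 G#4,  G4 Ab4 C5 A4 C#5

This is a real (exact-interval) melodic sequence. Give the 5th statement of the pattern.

F5 Gb5 Bb5 G5 B5

Taking 5-note groups, the heads are A3, D4, G4: the pattern moves up a 4th.
Extending up a 4th: C5 → F5.
So cell 5 is F5 Gb5 Bb5 G5 B5.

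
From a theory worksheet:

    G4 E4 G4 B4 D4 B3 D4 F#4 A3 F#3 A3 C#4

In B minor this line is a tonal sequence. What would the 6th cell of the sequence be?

Taking 4-note groups, the heads are G4, D4, A3: the pattern moves down a 4th.
Extending down a 4th: E3 → B2 → F#2.
So cell 6 is F#2 D2 F#2 A2.

F#2 D2 F#2 A2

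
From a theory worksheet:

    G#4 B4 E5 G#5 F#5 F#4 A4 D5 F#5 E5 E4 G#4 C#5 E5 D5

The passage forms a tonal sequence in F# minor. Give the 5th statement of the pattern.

Taking 5-note groups, the heads are G#4, F#4, E4: the pattern moves down a 2nd.
Carrying on: D4 → C#4.
Statement 5 starts on C#4 and keeps the same diatonic contour: C#4 E4 A4 C#5 B4.

C#4 E4 A4 C#5 B4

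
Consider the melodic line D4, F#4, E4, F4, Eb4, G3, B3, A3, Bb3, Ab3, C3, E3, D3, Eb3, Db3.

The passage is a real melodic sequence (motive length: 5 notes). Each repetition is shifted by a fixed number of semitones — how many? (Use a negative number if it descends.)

The 5-note cells begin on D4, G3, C3 — each down a 5th from the last.
D4 to G3 spans -7 semitones.

-7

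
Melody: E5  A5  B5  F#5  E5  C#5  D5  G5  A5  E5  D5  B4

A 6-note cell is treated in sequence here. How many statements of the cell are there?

12 notes in groups of 6 gives 12/6 = 2 statements.
Starts: E5, D5 — each down a 2nd.

2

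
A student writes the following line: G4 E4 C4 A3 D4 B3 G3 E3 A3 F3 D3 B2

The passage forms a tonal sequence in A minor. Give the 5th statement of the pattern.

The 4-note cells begin on G4, D4, A3 — each down a 4th from the last.
Carrying on: E3 → B2.
So cell 5 is B2 G2 E2 C2.

B2 G2 E2 C2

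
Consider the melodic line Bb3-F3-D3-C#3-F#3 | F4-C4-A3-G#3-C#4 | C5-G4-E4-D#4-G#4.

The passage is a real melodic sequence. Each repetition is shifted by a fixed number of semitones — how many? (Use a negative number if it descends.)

With a 5-note motive the entries are Bb3, F4, C5, each up a 5th from the previous.
Bb3 to F4 spans +7 semitones.

7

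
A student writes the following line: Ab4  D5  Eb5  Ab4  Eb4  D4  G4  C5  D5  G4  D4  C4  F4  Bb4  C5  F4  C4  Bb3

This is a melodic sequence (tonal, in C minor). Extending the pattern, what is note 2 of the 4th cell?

Grouping in 6s, the 2nd note of each cell is D5, C5, Bb4.
One more down a 2nd gives Ab4.

Ab4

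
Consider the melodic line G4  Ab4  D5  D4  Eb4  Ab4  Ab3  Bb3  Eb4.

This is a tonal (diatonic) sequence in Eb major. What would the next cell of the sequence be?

Unit = 3 notes; the statements start on G4, D4, Ab3, moving down a 4th each time.
From Eb3 the diatonic shape gives Eb3 F3 Bb3.

Eb3 F3 Bb3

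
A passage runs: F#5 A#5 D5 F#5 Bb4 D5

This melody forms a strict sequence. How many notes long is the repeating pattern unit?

2

There are 6 notes; a 2-note unit gives 3 cells:
F#5 A#5 | D5 F#5 | Bb4 D5
Every group is a transposition down a 3rd of the one before; no shorter unit works.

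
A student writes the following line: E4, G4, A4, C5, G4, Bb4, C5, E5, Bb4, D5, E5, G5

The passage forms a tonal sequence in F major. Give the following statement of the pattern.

D5 F5 G5 Bb5

Taking 4-note groups, the heads are E4, G4, Bb4: the pattern moves up a 3rd.
From D5 the diatonic shape gives D5 F5 G5 Bb5.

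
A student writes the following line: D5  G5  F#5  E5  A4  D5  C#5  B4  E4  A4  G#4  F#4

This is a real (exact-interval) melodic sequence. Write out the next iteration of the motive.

With a 4-note motive the entries are D5, A4, E4, each down a 4th from the previous.
From B3 the exact shape gives B3 E4 D#4 C#4.

B3 E4 D#4 C#4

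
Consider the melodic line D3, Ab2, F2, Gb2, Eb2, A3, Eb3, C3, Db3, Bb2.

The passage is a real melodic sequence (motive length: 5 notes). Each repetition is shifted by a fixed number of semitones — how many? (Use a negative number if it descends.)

7

Taking 5-note groups, the heads are D3, A3: the pattern moves up a 5th.
D3 to A3 spans +7 semitones.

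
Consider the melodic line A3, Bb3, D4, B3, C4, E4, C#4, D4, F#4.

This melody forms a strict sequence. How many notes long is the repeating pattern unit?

3

9 notes total. Splitting into 3 groups of 3:
A3 Bb3 D4 | B3 C4 E4 | C#4 D4 F#4
Every group is a transposition up a 2nd of the one before; no shorter unit works.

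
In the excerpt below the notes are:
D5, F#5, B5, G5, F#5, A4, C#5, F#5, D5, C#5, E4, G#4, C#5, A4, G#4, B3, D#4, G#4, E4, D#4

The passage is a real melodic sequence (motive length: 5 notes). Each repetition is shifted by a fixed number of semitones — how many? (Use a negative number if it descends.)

-5

Taking 5-note groups, the heads are D5, A4, E4, B3: the pattern moves down a 4th.
D5→A4 is 69 − 74 = -5 semitones.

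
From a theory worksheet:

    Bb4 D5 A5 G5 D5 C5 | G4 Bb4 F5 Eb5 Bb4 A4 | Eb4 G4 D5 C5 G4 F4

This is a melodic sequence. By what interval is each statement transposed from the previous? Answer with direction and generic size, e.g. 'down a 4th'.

down a 3rd

Taking 6-note groups, the heads are Bb4, G4, Eb4: the pattern moves down a 3rd.
From Bb4 to G4: down a 3rd.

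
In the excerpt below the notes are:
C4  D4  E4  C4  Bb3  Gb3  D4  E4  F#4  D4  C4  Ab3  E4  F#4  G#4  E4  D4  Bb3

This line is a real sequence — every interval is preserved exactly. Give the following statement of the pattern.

F#4 G#4 A#4 F#4 E4 C4

Unit = 6 notes; the statements start on C4, D4, E4, moving up a 2nd each time.
Statement 4 starts on F#4 and keeps the same exact contour: F#4 G#4 A#4 F#4 E4 C4.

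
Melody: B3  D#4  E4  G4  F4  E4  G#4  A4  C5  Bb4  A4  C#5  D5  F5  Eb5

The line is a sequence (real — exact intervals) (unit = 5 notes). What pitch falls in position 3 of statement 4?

G5

Grouping in 5s, the 3rd note of each cell is E4, A4, D5.
One more up a 4th gives G5.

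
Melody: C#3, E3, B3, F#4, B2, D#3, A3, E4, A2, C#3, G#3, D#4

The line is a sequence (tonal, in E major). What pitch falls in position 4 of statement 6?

A3

Grouping in 4s, the 4th note of each cell is F#4, E4, D#4.
Carrying that down a 2nd forward: C#4 → B3 → A3.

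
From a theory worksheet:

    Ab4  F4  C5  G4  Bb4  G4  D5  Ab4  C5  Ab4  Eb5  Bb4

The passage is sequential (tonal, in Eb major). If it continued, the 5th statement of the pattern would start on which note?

Eb5

Taking 4-note groups, the heads are Ab4, Bb4, C5: the pattern moves up a 2nd.
Continuing: D5 → Eb5. Statement 5 starts on Eb5.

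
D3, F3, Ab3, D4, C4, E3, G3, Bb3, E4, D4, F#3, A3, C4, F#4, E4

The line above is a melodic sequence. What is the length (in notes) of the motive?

5

15 notes total. Splitting into 3 groups of 5:
D3 F3 Ab3 D4 C4 | E3 G3 Bb3 E4 D4 | F#3 A3 C4 F#4 E4
Each cell is the previous one up a 2nd — so the unit is 5 notes.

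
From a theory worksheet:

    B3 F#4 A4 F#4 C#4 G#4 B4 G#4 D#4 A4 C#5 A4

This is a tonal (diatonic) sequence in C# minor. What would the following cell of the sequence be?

The 4-note cells begin on B3, C#4, D#4 — each up a 2nd from the last.
Statement 4 starts on E4 and keeps the same diatonic contour: E4 B4 D#5 B4.

E4 B4 D#5 B4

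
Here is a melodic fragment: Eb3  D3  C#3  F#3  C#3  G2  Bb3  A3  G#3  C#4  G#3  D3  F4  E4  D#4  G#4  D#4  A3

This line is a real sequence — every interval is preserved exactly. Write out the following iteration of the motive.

C5 B4 A#4 D#5 A#4 E4

Unit = 6 notes; the statements start on Eb3, Bb3, F4, moving up a 5th each time.
Statement 4 starts on C5 and keeps the same exact contour: C5 B4 A#4 D#5 A#4 E4.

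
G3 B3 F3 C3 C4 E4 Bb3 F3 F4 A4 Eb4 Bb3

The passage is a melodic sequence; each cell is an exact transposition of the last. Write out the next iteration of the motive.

With a 4-note motive the entries are G3, C4, F4, each up a 4th from the previous.
Statement 4 starts on Bb4 and keeps the same exact contour: Bb4 D5 Ab4 Eb4.

Bb4 D5 Ab4 Eb4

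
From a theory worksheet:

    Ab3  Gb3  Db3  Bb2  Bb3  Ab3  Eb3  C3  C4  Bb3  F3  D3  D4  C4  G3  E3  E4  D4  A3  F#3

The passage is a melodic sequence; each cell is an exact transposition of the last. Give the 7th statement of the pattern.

Taking 4-note groups, the heads are Ab3, Bb3, C4, D4, E4: the pattern moves up a 2nd.
Extending up a 2nd: F#4 → G#4.
From G#4 the exact shape gives G#4 F#4 C#4 A#3.

G#4 F#4 C#4 A#3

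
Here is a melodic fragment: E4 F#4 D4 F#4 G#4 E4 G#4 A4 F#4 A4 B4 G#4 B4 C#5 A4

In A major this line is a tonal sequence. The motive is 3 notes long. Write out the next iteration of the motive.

Unit = 3 notes; the statements start on E4, F#4, G#4, A4, B4, moving up a 2nd each time.
Statement 6 starts on C#5 and keeps the same diatonic contour: C#5 D5 B4.

C#5 D5 B4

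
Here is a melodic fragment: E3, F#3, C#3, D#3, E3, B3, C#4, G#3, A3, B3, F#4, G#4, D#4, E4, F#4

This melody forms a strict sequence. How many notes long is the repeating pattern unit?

5

There are 15 notes; a 5-note unit gives 3 cells:
E3 F#3 C#3 D#3 E3 | B3 C#4 G#3 A3 B3 | F#4 G#4 D#4 E4 F#4
Every group is a transposition up a 5th of the one before; no shorter unit works.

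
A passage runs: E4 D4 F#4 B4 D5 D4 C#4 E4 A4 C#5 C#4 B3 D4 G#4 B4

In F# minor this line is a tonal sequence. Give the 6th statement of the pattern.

The 5-note cells begin on E4, D4, C#4 — each down a 2nd from the last.
Carrying on: B3 → A3 → G#3.
From G#3 the diatonic shape gives G#3 F#3 A3 D4 F#4.

G#3 F#3 A3 D4 F#4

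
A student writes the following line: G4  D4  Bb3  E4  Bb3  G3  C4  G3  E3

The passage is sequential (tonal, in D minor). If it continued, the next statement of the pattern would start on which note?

A3

Taking 3-note groups, the heads are G4, E4, C4: the pattern moves down a 3rd.
The next head, down a 3rd from C4, is A3.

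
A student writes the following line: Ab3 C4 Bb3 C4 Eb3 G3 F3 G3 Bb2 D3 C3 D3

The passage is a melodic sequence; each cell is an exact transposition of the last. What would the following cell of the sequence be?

Unit = 4 notes; the statements start on Ab3, Eb3, Bb2, moving down a 4th each time.
From F2 the exact shape gives F2 A2 G2 A2.

F2 A2 G2 A2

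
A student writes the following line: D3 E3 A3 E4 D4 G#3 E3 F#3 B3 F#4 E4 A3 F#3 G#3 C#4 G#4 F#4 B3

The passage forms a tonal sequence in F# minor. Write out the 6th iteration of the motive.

B3 C#4 F#4 C#5 B4 E4

Taking 6-note groups, the heads are D3, E3, F#3: the pattern moves up a 2nd.
Carrying on: G#3 → A3 → B3.
So cell 6 is B3 C#4 F#4 C#5 B4 E4.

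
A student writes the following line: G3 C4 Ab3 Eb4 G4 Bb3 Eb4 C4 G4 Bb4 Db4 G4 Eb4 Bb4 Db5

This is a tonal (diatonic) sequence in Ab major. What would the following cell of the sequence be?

F4 Bb4 G4 Db5 F5

With a 5-note motive the entries are G3, Bb3, Db4, each up a 3rd from the previous.
From F4 the diatonic shape gives F4 Bb4 G4 Db5 F5.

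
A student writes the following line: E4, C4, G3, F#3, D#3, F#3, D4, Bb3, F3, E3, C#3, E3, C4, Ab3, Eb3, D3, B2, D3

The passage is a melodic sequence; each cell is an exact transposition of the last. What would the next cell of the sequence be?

Bb3 Gb3 Db3 C3 A2 C3

Taking 6-note groups, the heads are E4, D4, C4: the pattern moves down a 2nd.
So cell 4 is Bb3 Gb3 Db3 C3 A2 C3.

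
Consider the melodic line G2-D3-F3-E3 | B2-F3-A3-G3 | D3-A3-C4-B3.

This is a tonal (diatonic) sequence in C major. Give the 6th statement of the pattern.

Unit = 4 notes; the statements start on G2, B2, D3, moving up a 3rd each time.
Carrying on: F3 → A3 → C4.
From C4 the diatonic shape gives C4 G4 B4 A4.

C4 G4 B4 A4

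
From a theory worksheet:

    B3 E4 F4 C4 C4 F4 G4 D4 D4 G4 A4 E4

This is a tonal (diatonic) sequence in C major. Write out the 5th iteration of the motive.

F4 B4 C5 G4

Taking 4-note groups, the heads are B3, C4, D4: the pattern moves up a 2nd.
Carrying on: E4 → F4.
From F4 the diatonic shape gives F4 B4 C5 G4.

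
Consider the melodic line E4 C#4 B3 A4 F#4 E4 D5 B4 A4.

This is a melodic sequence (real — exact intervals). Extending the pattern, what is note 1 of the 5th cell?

C6

With 3-note cells, note 1 of each statement runs E4, A4, D5.
Extending up a 4th: G5 → C6.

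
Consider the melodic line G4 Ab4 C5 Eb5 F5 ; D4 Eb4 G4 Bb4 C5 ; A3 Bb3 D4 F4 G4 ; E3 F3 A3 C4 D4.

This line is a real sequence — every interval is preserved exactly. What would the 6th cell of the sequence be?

F#2 G2 B2 D3 E3

The 5-note cells begin on G4, D4, A3, E3 — each down a 4th from the last.
Carrying on: B2 → F#2.
So cell 6 is F#2 G2 B2 D3 E3.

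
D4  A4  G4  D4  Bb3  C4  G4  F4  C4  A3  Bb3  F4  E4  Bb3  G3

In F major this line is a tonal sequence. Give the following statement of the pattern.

A3 E4 D4 A3 F3

Taking 5-note groups, the heads are D4, C4, Bb3: the pattern moves down a 2nd.
Statement 4 starts on A3 and keeps the same diatonic contour: A3 E4 D4 A3 F3.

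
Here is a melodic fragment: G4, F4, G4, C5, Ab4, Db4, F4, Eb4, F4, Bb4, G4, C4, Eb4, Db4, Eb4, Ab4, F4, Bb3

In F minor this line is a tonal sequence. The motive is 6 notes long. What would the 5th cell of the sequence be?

Unit = 6 notes; the statements start on G4, F4, Eb4, moving down a 2nd each time.
Extending down a 2nd: Db4 → C4.
So cell 5 is C4 Bb3 C4 F4 Db4 G3.

C4 Bb3 C4 F4 Db4 G3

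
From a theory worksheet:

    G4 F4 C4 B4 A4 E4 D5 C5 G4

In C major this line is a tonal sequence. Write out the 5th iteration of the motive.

Taking 3-note groups, the heads are G4, B4, D5: the pattern moves up a 3rd.
Continuing the starts: F5 → A5.
So cell 5 is A5 G5 D5.

A5 G5 D5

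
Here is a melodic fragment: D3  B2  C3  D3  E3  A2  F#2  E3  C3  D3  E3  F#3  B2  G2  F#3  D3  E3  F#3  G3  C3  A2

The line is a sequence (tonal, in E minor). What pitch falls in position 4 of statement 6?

B3

With 7-note cells, note 4 of each statement runs D3, E3, F#3.
Extending up a 2nd: G3 → A3 → B3.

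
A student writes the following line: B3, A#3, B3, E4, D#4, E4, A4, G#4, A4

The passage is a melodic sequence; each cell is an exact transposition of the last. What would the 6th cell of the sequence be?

C6 B5 C6

Unit = 3 notes; the statements start on B3, E4, A4, moving up a 4th each time.
Continuing the starts: D5 → G5 → C6.
Statement 6 starts on C6 and keeps the same exact contour: C6 B5 C6.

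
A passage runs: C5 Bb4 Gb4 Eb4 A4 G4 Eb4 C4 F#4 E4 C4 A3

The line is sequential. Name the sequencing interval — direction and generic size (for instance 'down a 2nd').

The 4-note cells begin on C5, A4, F#4 — each down a 3rd from the last.
C5 to A4 is down a 3rd.

down a 3rd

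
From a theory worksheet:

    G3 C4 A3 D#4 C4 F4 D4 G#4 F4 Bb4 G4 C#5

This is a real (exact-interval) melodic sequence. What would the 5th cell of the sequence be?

Taking 4-note groups, the heads are G3, C4, F4: the pattern moves up a 4th.
Carrying on: Bb4 → Eb5.
So cell 5 is Eb5 Ab5 F5 B5.

Eb5 Ab5 F5 B5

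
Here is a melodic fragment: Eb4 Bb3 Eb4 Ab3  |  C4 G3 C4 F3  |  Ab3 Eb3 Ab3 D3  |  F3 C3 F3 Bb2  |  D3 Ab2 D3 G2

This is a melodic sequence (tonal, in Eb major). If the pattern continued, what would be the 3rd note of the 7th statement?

The unit is 4 notes. Position-3 pitches of the 5 shown cells: Eb4, C4, Ab3, F3, D3.
Carrying that down a 3rd forward: Bb2 → G2.

G2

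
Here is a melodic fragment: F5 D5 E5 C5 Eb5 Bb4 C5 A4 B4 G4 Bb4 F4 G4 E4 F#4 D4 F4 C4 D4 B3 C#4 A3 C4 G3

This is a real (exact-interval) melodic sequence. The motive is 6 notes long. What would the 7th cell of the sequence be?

Taking 6-note groups, the heads are F5, C5, G4, D4: the pattern moves down a 4th.
Carrying on: A3 → E3 → B2.
Statement 7 starts on B2 and keeps the same exact contour: B2 G#2 A#2 F#2 A2 E2.

B2 G#2 A#2 F#2 A2 E2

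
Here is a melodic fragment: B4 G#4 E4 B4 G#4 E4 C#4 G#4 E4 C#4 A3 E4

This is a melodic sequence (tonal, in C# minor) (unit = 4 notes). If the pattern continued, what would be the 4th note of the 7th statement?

Grouping in 4s, the 4th note of each cell is B4, G#4, E4.
Carrying that down a 3rd forward: C#4 → A3 → F#3 → D#3.

D#3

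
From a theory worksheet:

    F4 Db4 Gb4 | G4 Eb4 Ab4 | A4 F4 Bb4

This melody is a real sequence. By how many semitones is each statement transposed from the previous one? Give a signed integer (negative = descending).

2

Unit = 3 notes; the statements start on F4, G4, A4, moving up a 2nd each time.
F4 to G4 spans +2 semitones.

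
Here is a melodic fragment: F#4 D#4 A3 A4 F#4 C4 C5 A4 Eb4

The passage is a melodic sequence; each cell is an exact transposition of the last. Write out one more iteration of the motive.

Eb5 C5 Gb4

Taking 3-note groups, the heads are F#4, A4, C5: the pattern moves up a 3rd.
So cell 4 is Eb5 C5 Gb4.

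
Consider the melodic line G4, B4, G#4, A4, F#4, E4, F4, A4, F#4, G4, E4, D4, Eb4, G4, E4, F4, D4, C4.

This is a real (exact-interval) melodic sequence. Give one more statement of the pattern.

Unit = 6 notes; the statements start on G4, F4, Eb4, moving down a 2nd each time.
From Db4 the exact shape gives Db4 F4 D4 Eb4 C4 Bb3.

Db4 F4 D4 Eb4 C4 Bb3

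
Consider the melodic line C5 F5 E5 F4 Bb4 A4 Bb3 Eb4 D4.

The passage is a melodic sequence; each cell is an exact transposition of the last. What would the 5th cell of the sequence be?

Ab2 Db3 C3

With a 3-note motive the entries are C5, F4, Bb3, each down a 5th from the previous.
Extending down a 5th: Eb3 → Ab2.
From Ab2 the exact shape gives Ab2 Db3 C3.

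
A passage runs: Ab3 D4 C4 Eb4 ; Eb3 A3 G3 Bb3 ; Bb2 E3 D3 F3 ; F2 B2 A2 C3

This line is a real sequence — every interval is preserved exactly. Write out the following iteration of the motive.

Taking 4-note groups, the heads are Ab3, Eb3, Bb2, F2: the pattern moves down a 4th.
From C2 the exact shape gives C2 F#2 E2 G2.

C2 F#2 E2 G2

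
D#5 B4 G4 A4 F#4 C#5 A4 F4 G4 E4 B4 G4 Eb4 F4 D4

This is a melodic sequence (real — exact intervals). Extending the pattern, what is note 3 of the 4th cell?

Db4

With 5-note cells, note 3 of each statement runs G4, F4, Eb4.
Each moves down a 2nd; the next is Db4.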